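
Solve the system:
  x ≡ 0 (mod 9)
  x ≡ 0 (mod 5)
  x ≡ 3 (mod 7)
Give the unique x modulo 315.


Moduli 9, 5, 7 are pairwise coprime; by CRT there is a unique solution modulo M = 9 · 5 · 7 = 315.
Solve pairwise, accumulating the modulus:
  Start with x ≡ 0 (mod 9).
  Combine with x ≡ 0 (mod 5): since gcd(9, 5) = 1, we get a unique residue mod 45.
    Write x = 0 + 9·t and substitute into x ≡ 0 (mod 5): 9·t ≡ 0 − 0 = 0 (mod 5).
    Reduce coefficients mod 5: 4·t ≡ 0 (mod 5).
    The inverse of 4 mod 5 is 4 (since 4·4 = 16 = 3·5 + 1), so t ≡ 4·0 = 0 ≡ 0 (mod 5).
    Then x = 0 + 9·0 = 0, valid modulo lcm(9, 5) = 45: x ≡ 0 (mod 45).
  Combine with x ≡ 3 (mod 7): since gcd(45, 7) = 1, we get a unique residue mod 315.
    Write x = 0 + 45·t and substitute into x ≡ 3 (mod 7): 45·t ≡ 3 − 0 = 3 (mod 7).
    Reduce coefficients mod 7: 3·t ≡ 3 (mod 7).
    The inverse of 3 mod 7 is 5 (since 3·5 = 15 = 2·7 + 1), so t ≡ 5·3 = 15 ≡ 1 (mod 7).
    Then x = 0 + 45·1 = 45, valid modulo lcm(45, 7) = 315: x ≡ 45 (mod 315).
Verify: 45 mod 9 = 0 ✓, 45 mod 5 = 0 ✓, 45 mod 7 = 3 ✓.

x ≡ 45 (mod 315).


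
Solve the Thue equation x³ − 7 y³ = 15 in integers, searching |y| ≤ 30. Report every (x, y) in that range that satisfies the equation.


The equation is x³ - 7y³ = 15. For fixed y, x³ = 7·y³ + 15, so a solution requires the RHS to be a perfect cube.
Strategy: iterate y from -30 to 30, compute RHS = 7·y³ + 15, and check whether it is a (positive or negative) perfect cube.
Check small values of y:
  y = 0: RHS = 15 is not a perfect cube.
  y = 1: RHS = 22 is not a perfect cube.
  y = -1: RHS = 8 = (2)³ ⇒ x = 2 works.
  y = 2: RHS = 71 is not a perfect cube.
  y = -2: RHS = -41 is not a perfect cube.
  y = 3: RHS = 204 is not a perfect cube.
  y = -3: RHS = -174 is not a perfect cube.
Continuing, at y = 23: RHS = 85184 = (44)³ ⇒ x = 44 works.
Searching the remaining y in |y| ≤ 30 finds no further solutions.
Collected solutions: (2, -1), (44, 23).

Solutions (with |y| ≤ 30): (2, -1), (44, 23).


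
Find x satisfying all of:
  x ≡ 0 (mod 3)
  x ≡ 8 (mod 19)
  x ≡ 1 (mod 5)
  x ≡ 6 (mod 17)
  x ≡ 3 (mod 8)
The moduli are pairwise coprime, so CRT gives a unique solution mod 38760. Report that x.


Product of moduli M = 3 · 19 · 5 · 17 · 8 = 38760.
Merge one congruence at a time:
  Start: x ≡ 0 (mod 3).
  Combine with x ≡ 8 (mod 19); new modulus lcm = 57.
    Write x = 0 + 3·t and substitute into x ≡ 8 (mod 19): 3·t ≡ 8 − 0 = 8 (mod 19).
    The inverse of 3 mod 19 is 13 (since 3·13 = 39 = 2·19 + 1), so t ≡ 13·8 = 104 ≡ 9 (mod 19).
    Then x = 0 + 3·9 = 27, valid modulo lcm(3, 19) = 57: x ≡ 27 (mod 57).
  Combine with x ≡ 1 (mod 5); new modulus lcm = 285.
    Write x = 27 + 57·t and substitute into x ≡ 1 (mod 5): 57·t ≡ 1 − 27 = -26 (mod 5).
    Reduce coefficients mod 5: 2·t ≡ 4 (mod 5).
    The inverse of 2 mod 5 is 3 (since 2·3 = 6 = 1·5 + 1), so t ≡ 3·4 = 12 ≡ 2 (mod 5).
    Then x = 27 + 57·2 = 141, valid modulo lcm(57, 5) = 285: x ≡ 141 (mod 285).
  Combine with x ≡ 6 (mod 17); new modulus lcm = 4845.
    Write x = 141 + 285·t and substitute into x ≡ 6 (mod 17): 285·t ≡ 6 − 141 = -135 (mod 17).
    Reduce coefficients mod 17: 13·t ≡ 1 (mod 17).
    The inverse of 13 mod 17 is 4 (since 13·4 = 52 = 3·17 + 1), so t ≡ 4·1 = 4 ≡ 4 (mod 17).
    Then x = 141 + 285·4 = 1281, valid modulo lcm(285, 17) = 4845: x ≡ 1281 (mod 4845).
  Combine with x ≡ 3 (mod 8); new modulus lcm = 38760.
    Write x = 1281 + 4845·t and substitute into x ≡ 3 (mod 8): 4845·t ≡ 3 − 1281 = -1278 (mod 8).
    Reduce coefficients mod 8: 5·t ≡ 2 (mod 8).
    The inverse of 5 mod 8 is 5 (since 5·5 = 25 = 3·8 + 1), so t ≡ 5·2 = 10 ≡ 2 (mod 8).
    Then x = 1281 + 4845·2 = 10971, valid modulo lcm(4845, 8) = 38760: x ≡ 10971 (mod 38760).
Verify against each original: 10971 mod 3 = 0, 10971 mod 19 = 8, 10971 mod 5 = 1, 10971 mod 17 = 6, 10971 mod 8 = 3.

x ≡ 10971 (mod 38760).


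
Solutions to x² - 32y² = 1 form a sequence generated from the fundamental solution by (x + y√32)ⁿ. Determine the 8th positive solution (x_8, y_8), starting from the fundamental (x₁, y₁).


Step 1: Find the fundamental solution (x₁, y₁) of x² - 32y² = 1.
  Expand √32 as a continued fraction. a₀ = ⌊√32⌋ = 5; iterate m_{k+1} = d_k·a_k − m_k, d_{k+1} = (32 − m_{k+1}²)/d_k, a_{k+1} = ⌊(a₀ + m_{k+1})/d_{k+1}⌋ (starting m₀ = 0, d₀ = 1), with convergents p_k = a_k·p_{k-1} + p_{k-2}, q_k = a_k·q_{k-1} + q_{k-2} (p₋₁ = 1, q₋₁ = 0):
  k = 0: a₀ = 5; p₀/q₀ = 5/1; p₀² − 32·q₀² = 25 − 32 = -7.
  k = 1: m = 5, d = 7, a = ⌊(5 + 5)/7⌋ = 1; p/q = (1·5 + 1)/(1·1 + 0) = 6/1; p² − 32·q² = 36 − 32 = 4.
  k = 2: m = 2, d = 4, a = ⌊(5 + 2)/4⌋ = 1; p/q = (1·6 + 5)/(1·1 + 1) = 11/2; p² − 32·q² = 121 − 128 = -7.
  k = 3: m = 2, d = 7, a = ⌊(5 + 2)/7⌋ = 1; p/q = (1·11 + 6)/(1·2 + 1) = 17/3; p² − 32·q² = 289 − 288 = 1.
  The first convergent with p² − 32·q² = 1 gives the fundamental solution (x₁, y₁) = (17, 3).
Step 2: Apply the recurrence (x_{n+1}, y_{n+1}) = (x₁x_n + 32y₁y_n, x₁y_n + y₁x_n) repeatedly.
  From (x_1, y_1) = (17, 3): x_2 = 17·17 + 32·3·3 = 577; y_2 = 17·3 + 3·17 = 102.
  From (x_2, y_2) = (577, 102): x_3 = 17·577 + 32·3·102 = 19601; y_3 = 17·102 + 3·577 = 3465.
  From (x_3, y_3) = (19601, 3465): x_4 = 17·19601 + 32·3·3465 = 665857; y_4 = 17·3465 + 3·19601 = 117708.
  From (x_4, y_4) = (665857, 117708): x_5 = 17·665857 + 32·3·117708 = 22619537; y_5 = 17·117708 + 3·665857 = 3998607.
  From (x_5, y_5) = (22619537, 3998607): x_6 = 17·22619537 + 32·3·3998607 = 768398401; y_6 = 17·3998607 + 3·22619537 = 135834930.
  From (x_6, y_6) = (768398401, 135834930): x_7 = 17·768398401 + 32·3·135834930 = 26102926097; y_7 = 17·135834930 + 3·768398401 = 4614389013.
  From (x_7, y_7) = (26102926097, 4614389013): x_8 = 17·26102926097 + 32·3·4614389013 = 886731088897; y_8 = 17·4614389013 + 3·26102926097 = 156753391512.
Step 3: Verify x_8² - 32·y_8² = 786292024016459316676609 - 786292024016459316676608 = 1 (should be 1). ✓

(x_1, y_1) = (17, 3); (x_8, y_8) = (886731088897, 156753391512).


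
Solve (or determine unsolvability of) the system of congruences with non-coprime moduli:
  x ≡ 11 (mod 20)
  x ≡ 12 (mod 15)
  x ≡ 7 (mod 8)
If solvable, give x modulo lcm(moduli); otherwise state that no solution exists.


Moduli 20, 15, 8 are not pairwise coprime, so CRT works modulo lcm(m_i) when all pairwise compatibility conditions hold.
Pairwise compatibility: gcd(m_i, m_j) must divide a_i - a_j for every pair.
Merge one congruence at a time:
  Start: x ≡ 11 (mod 20).
  Combine with x ≡ 12 (mod 15): gcd(20, 15) = 5, and 12 - 11 = 1 is NOT divisible by 5.
    ⇒ system is inconsistent (no integer solution).

No solution (the system is inconsistent).


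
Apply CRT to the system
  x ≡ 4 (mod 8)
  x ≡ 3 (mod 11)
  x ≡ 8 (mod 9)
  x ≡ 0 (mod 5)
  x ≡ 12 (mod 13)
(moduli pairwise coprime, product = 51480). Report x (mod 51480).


Product of moduli M = 8 · 11 · 9 · 5 · 13 = 51480.
Merge one congruence at a time:
  Start: x ≡ 4 (mod 8).
  Combine with x ≡ 3 (mod 11); new modulus lcm = 88.
    Write x = 4 + 8·t and substitute into x ≡ 3 (mod 11): 8·t ≡ 3 − 4 = -1 (mod 11).
    Reduce coefficients mod 11: 8·t ≡ 10 (mod 11).
    The inverse of 8 mod 11 is 7 (since 8·7 = 56 = 5·11 + 1), so t ≡ 7·10 = 70 ≡ 4 (mod 11).
    Then x = 4 + 8·4 = 36, valid modulo lcm(8, 11) = 88: x ≡ 36 (mod 88).
  Combine with x ≡ 8 (mod 9); new modulus lcm = 792.
    Write x = 36 + 88·t and substitute into x ≡ 8 (mod 9): 88·t ≡ 8 − 36 = -28 (mod 9).
    Reduce coefficients mod 9: 7·t ≡ 8 (mod 9).
    The inverse of 7 mod 9 is 4 (since 7·4 = 28 = 3·9 + 1), so t ≡ 4·8 = 32 ≡ 5 (mod 9).
    Then x = 36 + 88·5 = 476, valid modulo lcm(88, 9) = 792: x ≡ 476 (mod 792).
  Combine with x ≡ 0 (mod 5); new modulus lcm = 3960.
    Write x = 476 + 792·t and substitute into x ≡ 0 (mod 5): 792·t ≡ 0 − 476 = -476 (mod 5).
    Reduce coefficients mod 5: 2·t ≡ 4 (mod 5).
    The inverse of 2 mod 5 is 3 (since 2·3 = 6 = 1·5 + 1), so t ≡ 3·4 = 12 ≡ 2 (mod 5).
    Then x = 476 + 792·2 = 2060, valid modulo lcm(792, 5) = 3960: x ≡ 2060 (mod 3960).
  Combine with x ≡ 12 (mod 13); new modulus lcm = 51480.
    Write x = 2060 + 3960·t and substitute into x ≡ 12 (mod 13): 3960·t ≡ 12 − 2060 = -2048 (mod 13).
    Reduce coefficients mod 13: 8·t ≡ 6 (mod 13).
    The inverse of 8 mod 13 is 5 (since 8·5 = 40 = 3·13 + 1), so t ≡ 5·6 = 30 ≡ 4 (mod 13).
    Then x = 2060 + 3960·4 = 17900, valid modulo lcm(3960, 13) = 51480: x ≡ 17900 (mod 51480).
Verify against each original: 17900 mod 8 = 4, 17900 mod 11 = 3, 17900 mod 9 = 8, 17900 mod 5 = 0, 17900 mod 13 = 12.

x ≡ 17900 (mod 51480).


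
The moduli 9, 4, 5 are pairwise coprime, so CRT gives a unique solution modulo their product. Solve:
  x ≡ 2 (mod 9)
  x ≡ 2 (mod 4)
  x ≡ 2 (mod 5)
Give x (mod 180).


Moduli 9, 4, 5 are pairwise coprime; by CRT there is a unique solution modulo M = 9 · 4 · 5 = 180.
Solve pairwise, accumulating the modulus:
  Start with x ≡ 2 (mod 9).
  Combine with x ≡ 2 (mod 4): since gcd(9, 4) = 1, we get a unique residue mod 36.
    Write x = 2 + 9·t and substitute into x ≡ 2 (mod 4): 9·t ≡ 2 − 2 = 0 (mod 4).
    Reduce coefficients mod 4: 1·t ≡ 0 (mod 4).
    So t ≡ 0 (mod 4).
    Then x = 2 + 9·0 = 2, valid modulo lcm(9, 4) = 36: x ≡ 2 (mod 36).
  Combine with x ≡ 2 (mod 5): since gcd(36, 5) = 1, we get a unique residue mod 180.
    Write x = 2 + 36·t and substitute into x ≡ 2 (mod 5): 36·t ≡ 2 − 2 = 0 (mod 5).
    Reduce coefficients mod 5: 1·t ≡ 0 (mod 5).
    So t ≡ 0 (mod 5).
    Then x = 2 + 36·0 = 2, valid modulo lcm(36, 5) = 180: x ≡ 2 (mod 180).
Verify: 2 mod 9 = 2 ✓, 2 mod 4 = 2 ✓, 2 mod 5 = 2 ✓.

x ≡ 2 (mod 180).


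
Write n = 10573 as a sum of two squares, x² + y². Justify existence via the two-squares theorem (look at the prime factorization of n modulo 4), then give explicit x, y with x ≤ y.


Step 1: Factor n = 10573 = 97 · 109.
Step 2: Check the mod-4 condition on each prime factor: 97 ≡ 1 (mod 4), exponent 1; 109 ≡ 1 (mod 4), exponent 1.
All primes ≡ 3 (mod 4) appear to even exponent (or don't appear), so by the two-squares theorem n IS expressible as a sum of two squares.
Step 3: Build a representation. Here n = 97 · 109 is a product of primes ≡ 1 (mod 4). Each prime p ≡ 1 (mod 4) is itself a sum of two squares; find a² by testing p − a² for a perfect square:
  97: 97 − 1² = 96, 97 − 2² = 93, 97 − 3² = 88, 97 − 4² = 81 = 9² ⇒ 97 = 4² + 9².
  109: 109 − 1² = 108, 109 − 2² = 105, 109 − 3² = 100 = 10² ⇒ 109 = 3² + 10².
  Combine using the Brahmagupta–Fibonacci identity (a² + b²)(c² + d²) = (ac − bd)² + (ad + bc)² = (ac + bd)² + (ad − bc)²:
  97 · 109 = 10573: from (4² + 9²)(3² + 10²), take (4·3 − 9·10, 4·10 + 9·3) = (12 − 90, 40 + 27) = (-78, 67); dropping signs (only squares matter) gives (78, 67); check 78² + 67² = 6084 + 4489 = 10573 ✓.
Step 4: Order so x ≤ y and verify: 67² + 78² = 4489 + 6084 = 10573 = n. ✓

n = 10573 = 67² + 78² (one valid representation with x ≤ y).


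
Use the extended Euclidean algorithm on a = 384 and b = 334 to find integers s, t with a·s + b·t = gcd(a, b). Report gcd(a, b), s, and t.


Euclidean algorithm on (384, 334) — divide until remainder is 0:
  384 = 1 · 334 + 50
  334 = 6 · 50 + 34
  50 = 1 · 34 + 16
  34 = 2 · 16 + 2
  16 = 8 · 2 + 0
gcd(384, 334) = 2.
Track Bezout coefficients alongside the remainders: start with r₀ = 384 = a·1 + b·0 (s = 1, t = 0) and r₁ = 334 = a·0 + b·1 (s = 0, t = 1); each new remainder r_{k+1} = r_{k-1} − q_k·r_k inherits s_{k+1} = s_{k-1} − q_k·s_k, t_{k+1} = t_{k-1} − q_k·t_k, so r_k = a·s_k + b·t_k at every step:
  q = 1: r = 50, s = 1 − 1·0 = 1, t = 0 − 1·1 = -1  (check: 384·1 + 334·(-1) = 50)
  q = 6: r = 34, s = 0 − 6·1 = -6, t = 1 − 6·(-1) = 7  (check: 384·(-6) + 334·7 = 34)
  q = 1: r = 16, s = 1 − 1·(-6) = 7, t = -1 − 1·7 = -8  (check: 384·7 + 334·(-8) = 16)
  q = 2: r = 2, s = -6 − 2·7 = -20, t = 7 − 2·(-8) = 23  (check: 384·(-20) + 334·23 = 2)
The row with r = 2 (the gcd) gives the Bezout coefficients s = -20, t = 23.
Result: 384 · (-20) + 334 · (23) = 2.

gcd(384, 334) = 2; s = -20, t = 23 (check: 384·(-20) + 334·23 = 2).


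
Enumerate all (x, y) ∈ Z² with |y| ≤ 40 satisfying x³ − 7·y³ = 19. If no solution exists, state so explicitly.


The equation is x³ - 7y³ = 19. For fixed y, x³ = 7·y³ + 19, so a solution requires the RHS to be a perfect cube.
Strategy: iterate y from -40 to 40, compute RHS = 7·y³ + 19, and check whether it is a (positive or negative) perfect cube.
Check small values of y:
  y = 0: RHS = 19 is not a perfect cube.
  y = 1: RHS = 26 is not a perfect cube.
  y = -1: RHS = 12 is not a perfect cube.
  y = 2: RHS = 75 is not a perfect cube.
  y = -2: RHS = -37 is not a perfect cube.
  y = 3: RHS = 208 is not a perfect cube.
  y = -3: RHS = -170 is not a perfect cube.
Continuing the search up to |y| = 40 finds no solutions either.
No (x, y) in the scanned range satisfies the equation.

No integer solutions with |y| ≤ 40.


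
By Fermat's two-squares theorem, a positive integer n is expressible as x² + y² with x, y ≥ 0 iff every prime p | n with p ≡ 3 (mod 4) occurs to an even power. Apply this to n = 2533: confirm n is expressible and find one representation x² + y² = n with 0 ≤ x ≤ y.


Step 1: Factor n = 2533 = 17 · 149.
Step 2: Check the mod-4 condition on each prime factor: 17 ≡ 1 (mod 4), exponent 1; 149 ≡ 1 (mod 4), exponent 1.
All primes ≡ 3 (mod 4) appear to even exponent (or don't appear), so by the two-squares theorem n IS expressible as a sum of two squares.
Step 3: Build a representation. Here n = 17 · 149 is a product of primes ≡ 1 (mod 4). Each prime p ≡ 1 (mod 4) is itself a sum of two squares; find a² by testing p − a² for a perfect square:
  17: 17 − 1² = 16 = 4² ⇒ 17 = 1² + 4².
  149: 149 − 1² = 148, 149 − 2² = 145, 149 − 3² = 140, 149 − 4² = 133, 149 − 5² = 124, 149 − 6² = 113, 149 − 7² = 100 = 10² ⇒ 149 = 7² + 10².
  Combine using the Brahmagupta–Fibonacci identity (a² + b²)(c² + d²) = (ac − bd)² + (ad + bc)² = (ac + bd)² + (ad − bc)²:
  17 · 149 = 2533: from (1² + 4²)(7² + 10²), take (1·7 − 4·10, 1·10 + 4·7) = (7 − 40, 10 + 28) = (-33, 38); dropping signs (only squares matter) gives (33, 38); check 33² + 38² = 1089 + 1444 = 2533 ✓.
Step 4: Order so x ≤ y and verify: 33² + 38² = 1089 + 1444 = 2533 = n. ✓

n = 2533 = 33² + 38² (one valid representation with x ≤ y).


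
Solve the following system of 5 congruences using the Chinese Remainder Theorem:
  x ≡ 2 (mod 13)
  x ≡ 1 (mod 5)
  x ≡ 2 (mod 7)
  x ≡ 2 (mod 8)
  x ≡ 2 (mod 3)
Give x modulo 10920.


Product of moduli M = 13 · 5 · 7 · 8 · 3 = 10920.
Merge one congruence at a time:
  Start: x ≡ 2 (mod 13).
  Combine with x ≡ 1 (mod 5); new modulus lcm = 65.
    Write x = 2 + 13·t and substitute into x ≡ 1 (mod 5): 13·t ≡ 1 − 2 = -1 (mod 5).
    Reduce coefficients mod 5: 3·t ≡ 4 (mod 5).
    The inverse of 3 mod 5 is 2 (since 3·2 = 6 = 1·5 + 1), so t ≡ 2·4 = 8 ≡ 3 (mod 5).
    Then x = 2 + 13·3 = 41, valid modulo lcm(13, 5) = 65: x ≡ 41 (mod 65).
  Combine with x ≡ 2 (mod 7); new modulus lcm = 455.
    Write x = 41 + 65·t and substitute into x ≡ 2 (mod 7): 65·t ≡ 2 − 41 = -39 (mod 7).
    Reduce coefficients mod 7: 2·t ≡ 3 (mod 7).
    The inverse of 2 mod 7 is 4 (since 2·4 = 8 = 1·7 + 1), so t ≡ 4·3 = 12 ≡ 5 (mod 7).
    Then x = 41 + 65·5 = 366, valid modulo lcm(65, 7) = 455: x ≡ 366 (mod 455).
  Combine with x ≡ 2 (mod 8); new modulus lcm = 3640.
    Write x = 366 + 455·t and substitute into x ≡ 2 (mod 8): 455·t ≡ 2 − 366 = -364 (mod 8).
    Reduce coefficients mod 8: 7·t ≡ 4 (mod 8).
    The inverse of 7 mod 8 is 7 (since 7·7 = 49 = 6·8 + 1), so t ≡ 7·4 = 28 ≡ 4 (mod 8).
    Then x = 366 + 455·4 = 2186, valid modulo lcm(455, 8) = 3640: x ≡ 2186 (mod 3640).
  Combine with x ≡ 2 (mod 3); new modulus lcm = 10920.
    Write x = 2186 + 3640·t and substitute into x ≡ 2 (mod 3): 3640·t ≡ 2 − 2186 = -2184 (mod 3).
    Reduce coefficients mod 3: 1·t ≡ 0 (mod 3).
    So t ≡ 0 (mod 3).
    Then x = 2186 + 3640·0 = 2186, valid modulo lcm(3640, 3) = 10920: x ≡ 2186 (mod 10920).
Verify against each original: 2186 mod 13 = 2, 2186 mod 5 = 1, 2186 mod 7 = 2, 2186 mod 8 = 2, 2186 mod 3 = 2.

x ≡ 2186 (mod 10920).


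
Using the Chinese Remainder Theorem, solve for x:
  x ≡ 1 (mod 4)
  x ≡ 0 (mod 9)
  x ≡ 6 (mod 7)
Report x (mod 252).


Moduli 4, 9, 7 are pairwise coprime; by CRT there is a unique solution modulo M = 4 · 9 · 7 = 252.
Solve pairwise, accumulating the modulus:
  Start with x ≡ 1 (mod 4).
  Combine with x ≡ 0 (mod 9): since gcd(4, 9) = 1, we get a unique residue mod 36.
    Write x = 1 + 4·t and substitute into x ≡ 0 (mod 9): 4·t ≡ 0 − 1 = -1 (mod 9).
    Reduce coefficients mod 9: 4·t ≡ 8 (mod 9).
    The inverse of 4 mod 9 is 7 (since 4·7 = 28 = 3·9 + 1), so t ≡ 7·8 = 56 ≡ 2 (mod 9).
    Then x = 1 + 4·2 = 9, valid modulo lcm(4, 9) = 36: x ≡ 9 (mod 36).
  Combine with x ≡ 6 (mod 7): since gcd(36, 7) = 1, we get a unique residue mod 252.
    Write x = 9 + 36·t and substitute into x ≡ 6 (mod 7): 36·t ≡ 6 − 9 = -3 (mod 7).
    Reduce coefficients mod 7: 1·t ≡ 4 (mod 7).
    So t ≡ 4 (mod 7).
    Then x = 9 + 36·4 = 153, valid modulo lcm(36, 7) = 252: x ≡ 153 (mod 252).
Verify: 153 mod 4 = 1 ✓, 153 mod 9 = 0 ✓, 153 mod 7 = 6 ✓.

x ≡ 153 (mod 252).


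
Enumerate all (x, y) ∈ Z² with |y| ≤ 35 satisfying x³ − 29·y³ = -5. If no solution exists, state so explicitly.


The equation is x³ - 29y³ = -5. For fixed y, x³ = 29·y³ − 5, so a solution requires the RHS to be a perfect cube.
Strategy: iterate y from -35 to 35, compute RHS = 29·y³ − 5, and check whether it is a (positive or negative) perfect cube.
Check small values of y:
  y = 0: RHS = -5 is not a perfect cube.
  y = 1: RHS = 24 is not a perfect cube.
  y = -1: RHS = -34 is not a perfect cube.
  y = 2: RHS = 227 is not a perfect cube.
  y = -2: RHS = -237 is not a perfect cube.
  y = 3: RHS = 778 is not a perfect cube.
  y = -3: RHS = -788 is not a perfect cube.
Continuing the search up to |y| = 35 finds no solutions either.
No (x, y) in the scanned range satisfies the equation.

No integer solutions with |y| ≤ 35.


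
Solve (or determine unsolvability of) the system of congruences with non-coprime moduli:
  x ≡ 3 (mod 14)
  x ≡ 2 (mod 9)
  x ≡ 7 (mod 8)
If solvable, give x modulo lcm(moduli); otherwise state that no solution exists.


Moduli 14, 9, 8 are not pairwise coprime, so CRT works modulo lcm(m_i) when all pairwise compatibility conditions hold.
Pairwise compatibility: gcd(m_i, m_j) must divide a_i - a_j for every pair.
Merge one congruence at a time:
  Start: x ≡ 3 (mod 14).
  Combine with x ≡ 2 (mod 9): gcd(14, 9) = 1; 2 - 3 = -1, which IS divisible by 1, so compatible.
    Write x = 3 + 14·t and substitute into x ≡ 2 (mod 9): 14·t ≡ 2 − 3 = -1 (mod 9).
    Reduce coefficients mod 9: 5·t ≡ 8 (mod 9).
    The inverse of 5 mod 9 is 2 (since 5·2 = 10 = 1·9 + 1), so t ≡ 2·8 = 16 ≡ 7 (mod 9).
    Then x = 3 + 14·7 = 101, valid modulo lcm(14, 9) = 126: x ≡ 101 (mod 126).
  Combine with x ≡ 7 (mod 8): gcd(126, 8) = 2; 7 - 101 = -94, which IS divisible by 2, so compatible.
    Write x = 101 + 126·t and substitute into x ≡ 7 (mod 8): 126·t ≡ 7 − 101 = -94 (mod 8).
    Divide the congruence (and modulus) by g = 2: 63·t ≡ -47 (mod 4).
    Reduce coefficients mod 4: 3·t ≡ 1 (mod 4).
    The inverse of 3 mod 4 is 3 (since 3·3 = 9 = 2·4 + 1), so t ≡ 3·1 = 3 ≡ 3 (mod 4).
    Then x = 101 + 126·3 = 479, valid modulo lcm(126, 8) = 504: x ≡ 479 (mod 504).
Verify: 479 mod 14 = 3, 479 mod 9 = 2, 479 mod 8 = 7.

x ≡ 479 (mod 504).


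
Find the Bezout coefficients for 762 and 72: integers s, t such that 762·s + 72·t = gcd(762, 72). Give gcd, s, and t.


Euclidean algorithm on (762, 72) — divide until remainder is 0:
  762 = 10 · 72 + 42
  72 = 1 · 42 + 30
  42 = 1 · 30 + 12
  30 = 2 · 12 + 6
  12 = 2 · 6 + 0
gcd(762, 72) = 6.
Track Bezout coefficients alongside the remainders: start with r₀ = 762 = a·1 + b·0 (s = 1, t = 0) and r₁ = 72 = a·0 + b·1 (s = 0, t = 1); each new remainder r_{k+1} = r_{k-1} − q_k·r_k inherits s_{k+1} = s_{k-1} − q_k·s_k, t_{k+1} = t_{k-1} − q_k·t_k, so r_k = a·s_k + b·t_k at every step:
  q = 10: r = 42, s = 1 − 10·0 = 1, t = 0 − 10·1 = -10  (check: 762·1 + 72·(-10) = 42)
  q = 1: r = 30, s = 0 − 1·1 = -1, t = 1 − 1·(-10) = 11  (check: 762·(-1) + 72·11 = 30)
  q = 1: r = 12, s = 1 − 1·(-1) = 2, t = -10 − 1·11 = -21  (check: 762·2 + 72·(-21) = 12)
  q = 2: r = 6, s = -1 − 2·2 = -5, t = 11 − 2·(-21) = 53  (check: 762·(-5) + 72·53 = 6)
The row with r = 6 (the gcd) gives the Bezout coefficients s = -5, t = 53.
Result: 762 · (-5) + 72 · (53) = 6.

gcd(762, 72) = 6; s = -5, t = 53 (check: 762·(-5) + 72·53 = 6).


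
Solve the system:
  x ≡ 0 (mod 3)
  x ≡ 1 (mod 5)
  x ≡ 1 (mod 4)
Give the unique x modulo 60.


Moduli 3, 5, 4 are pairwise coprime; by CRT there is a unique solution modulo M = 3 · 5 · 4 = 60.
Solve pairwise, accumulating the modulus:
  Start with x ≡ 0 (mod 3).
  Combine with x ≡ 1 (mod 5): since gcd(3, 5) = 1, we get a unique residue mod 15.
    Write x = 0 + 3·t and substitute into x ≡ 1 (mod 5): 3·t ≡ 1 − 0 = 1 (mod 5).
    The inverse of 3 mod 5 is 2 (since 3·2 = 6 = 1·5 + 1), so t ≡ 2·1 = 2 ≡ 2 (mod 5).
    Then x = 0 + 3·2 = 6, valid modulo lcm(3, 5) = 15: x ≡ 6 (mod 15).
  Combine with x ≡ 1 (mod 4): since gcd(15, 4) = 1, we get a unique residue mod 60.
    Write x = 6 + 15·t and substitute into x ≡ 1 (mod 4): 15·t ≡ 1 − 6 = -5 (mod 4).
    Reduce coefficients mod 4: 3·t ≡ 3 (mod 4).
    The inverse of 3 mod 4 is 3 (since 3·3 = 9 = 2·4 + 1), so t ≡ 3·3 = 9 ≡ 1 (mod 4).
    Then x = 6 + 15·1 = 21, valid modulo lcm(15, 4) = 60: x ≡ 21 (mod 60).
Verify: 21 mod 3 = 0 ✓, 21 mod 5 = 1 ✓, 21 mod 4 = 1 ✓.

x ≡ 21 (mod 60).


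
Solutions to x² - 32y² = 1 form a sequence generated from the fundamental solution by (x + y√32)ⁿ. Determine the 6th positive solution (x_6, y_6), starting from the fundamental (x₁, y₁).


Step 1: Find the fundamental solution (x₁, y₁) of x² - 32y² = 1.
  Expand √32 as a continued fraction. a₀ = ⌊√32⌋ = 5; iterate m_{k+1} = d_k·a_k − m_k, d_{k+1} = (32 − m_{k+1}²)/d_k, a_{k+1} = ⌊(a₀ + m_{k+1})/d_{k+1}⌋ (starting m₀ = 0, d₀ = 1), with convergents p_k = a_k·p_{k-1} + p_{k-2}, q_k = a_k·q_{k-1} + q_{k-2} (p₋₁ = 1, q₋₁ = 0):
  k = 0: a₀ = 5; p₀/q₀ = 5/1; p₀² − 32·q₀² = 25 − 32 = -7.
  k = 1: m = 5, d = 7, a = ⌊(5 + 5)/7⌋ = 1; p/q = (1·5 + 1)/(1·1 + 0) = 6/1; p² − 32·q² = 36 − 32 = 4.
  k = 2: m = 2, d = 4, a = ⌊(5 + 2)/4⌋ = 1; p/q = (1·6 + 5)/(1·1 + 1) = 11/2; p² − 32·q² = 121 − 128 = -7.
  k = 3: m = 2, d = 7, a = ⌊(5 + 2)/7⌋ = 1; p/q = (1·11 + 6)/(1·2 + 1) = 17/3; p² − 32·q² = 289 − 288 = 1.
  The first convergent with p² − 32·q² = 1 gives the fundamental solution (x₁, y₁) = (17, 3).
Step 2: Apply the recurrence (x_{n+1}, y_{n+1}) = (x₁x_n + 32y₁y_n, x₁y_n + y₁x_n) repeatedly.
  From (x_1, y_1) = (17, 3): x_2 = 17·17 + 32·3·3 = 577; y_2 = 17·3 + 3·17 = 102.
  From (x_2, y_2) = (577, 102): x_3 = 17·577 + 32·3·102 = 19601; y_3 = 17·102 + 3·577 = 3465.
  From (x_3, y_3) = (19601, 3465): x_4 = 17·19601 + 32·3·3465 = 665857; y_4 = 17·3465 + 3·19601 = 117708.
  From (x_4, y_4) = (665857, 117708): x_5 = 17·665857 + 32·3·117708 = 22619537; y_5 = 17·117708 + 3·665857 = 3998607.
  From (x_5, y_5) = (22619537, 3998607): x_6 = 17·22619537 + 32·3·3998607 = 768398401; y_6 = 17·3998607 + 3·22619537 = 135834930.
Step 3: Verify x_6² - 32·y_6² = 590436102659356801 - 590436102659356800 = 1 (should be 1). ✓

(x_1, y_1) = (17, 3); (x_6, y_6) = (768398401, 135834930).


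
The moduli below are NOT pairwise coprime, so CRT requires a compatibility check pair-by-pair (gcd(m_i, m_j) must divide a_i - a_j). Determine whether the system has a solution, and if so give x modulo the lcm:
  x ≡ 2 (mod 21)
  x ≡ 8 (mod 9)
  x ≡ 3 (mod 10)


Moduli 21, 9, 10 are not pairwise coprime, so CRT works modulo lcm(m_i) when all pairwise compatibility conditions hold.
Pairwise compatibility: gcd(m_i, m_j) must divide a_i - a_j for every pair.
Merge one congruence at a time:
  Start: x ≡ 2 (mod 21).
  Combine with x ≡ 8 (mod 9): gcd(21, 9) = 3; 8 - 2 = 6, which IS divisible by 3, so compatible.
    Write x = 2 + 21·t and substitute into x ≡ 8 (mod 9): 21·t ≡ 8 − 2 = 6 (mod 9).
    Divide the congruence (and modulus) by g = 3: 7·t ≡ 2 (mod 3).
    Reduce coefficients mod 3: 1·t ≡ 2 (mod 3).
    So t ≡ 2 (mod 3).
    Then x = 2 + 21·2 = 44, valid modulo lcm(21, 9) = 63: x ≡ 44 (mod 63).
  Combine with x ≡ 3 (mod 10): gcd(63, 10) = 1; 3 - 44 = -41, which IS divisible by 1, so compatible.
    Write x = 44 + 63·t and substitute into x ≡ 3 (mod 10): 63·t ≡ 3 − 44 = -41 (mod 10).
    Reduce coefficients mod 10: 3·t ≡ 9 (mod 10).
    The inverse of 3 mod 10 is 7 (since 3·7 = 21 = 2·10 + 1), so t ≡ 7·9 = 63 ≡ 3 (mod 10).
    Then x = 44 + 63·3 = 233, valid modulo lcm(63, 10) = 630: x ≡ 233 (mod 630).
Verify: 233 mod 21 = 2, 233 mod 9 = 8, 233 mod 10 = 3.

x ≡ 233 (mod 630).


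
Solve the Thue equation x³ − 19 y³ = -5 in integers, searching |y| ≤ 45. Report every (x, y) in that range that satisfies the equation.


The equation is x³ - 19y³ = -5. For fixed y, x³ = 19·y³ − 5, so a solution requires the RHS to be a perfect cube.
Strategy: iterate y from -45 to 45, compute RHS = 19·y³ − 5, and check whether it is a (positive or negative) perfect cube.
Check small values of y:
  y = 0: RHS = -5 is not a perfect cube.
  y = 1: RHS = 14 is not a perfect cube.
  y = -1: RHS = -24 is not a perfect cube.
  y = 2: RHS = 147 is not a perfect cube.
  y = -2: RHS = -157 is not a perfect cube.
  y = 3: RHS = 508 is not a perfect cube.
  y = -3: RHS = -518 is not a perfect cube.
Continuing the search up to |y| = 45 finds no solutions either.
No (x, y) in the scanned range satisfies the equation.

No integer solutions with |y| ≤ 45.


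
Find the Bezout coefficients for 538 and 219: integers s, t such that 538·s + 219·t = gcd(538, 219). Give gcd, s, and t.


Euclidean algorithm on (538, 219) — divide until remainder is 0:
  538 = 2 · 219 + 100
  219 = 2 · 100 + 19
  100 = 5 · 19 + 5
  19 = 3 · 5 + 4
  5 = 1 · 4 + 1
  4 = 4 · 1 + 0
gcd(538, 219) = 1.
Track Bezout coefficients alongside the remainders: start with r₀ = 538 = a·1 + b·0 (s = 1, t = 0) and r₁ = 219 = a·0 + b·1 (s = 0, t = 1); each new remainder r_{k+1} = r_{k-1} − q_k·r_k inherits s_{k+1} = s_{k-1} − q_k·s_k, t_{k+1} = t_{k-1} − q_k·t_k, so r_k = a·s_k + b·t_k at every step:
  q = 2: r = 100, s = 1 − 2·0 = 1, t = 0 − 2·1 = -2  (check: 538·1 + 219·(-2) = 100)
  q = 2: r = 19, s = 0 − 2·1 = -2, t = 1 − 2·(-2) = 5  (check: 538·(-2) + 219·5 = 19)
  q = 5: r = 5, s = 1 − 5·(-2) = 11, t = -2 − 5·5 = -27  (check: 538·11 + 219·(-27) = 5)
  q = 3: r = 4, s = -2 − 3·11 = -35, t = 5 − 3·(-27) = 86  (check: 538·(-35) + 219·86 = 4)
  q = 1: r = 1, s = 11 − 1·(-35) = 46, t = -27 − 1·86 = -113  (check: 538·46 + 219·(-113) = 1)
The row with r = 1 (the gcd) gives the Bezout coefficients s = 46, t = -113.
Result: 538 · (46) + 219 · (-113) = 1.

gcd(538, 219) = 1; s = 46, t = -113 (check: 538·46 + 219·(-113) = 1).


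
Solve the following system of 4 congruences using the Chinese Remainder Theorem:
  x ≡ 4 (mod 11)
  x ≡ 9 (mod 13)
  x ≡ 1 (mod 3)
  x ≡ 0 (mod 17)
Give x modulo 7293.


Product of moduli M = 11 · 13 · 3 · 17 = 7293.
Merge one congruence at a time:
  Start: x ≡ 4 (mod 11).
  Combine with x ≡ 9 (mod 13); new modulus lcm = 143.
    Write x = 4 + 11·t and substitute into x ≡ 9 (mod 13): 11·t ≡ 9 − 4 = 5 (mod 13).
    The inverse of 11 mod 13 is 6 (since 11·6 = 66 = 5·13 + 1), so t ≡ 6·5 = 30 ≡ 4 (mod 13).
    Then x = 4 + 11·4 = 48, valid modulo lcm(11, 13) = 143: x ≡ 48 (mod 143).
  Combine with x ≡ 1 (mod 3); new modulus lcm = 429.
    Write x = 48 + 143·t and substitute into x ≡ 1 (mod 3): 143·t ≡ 1 − 48 = -47 (mod 3).
    Reduce coefficients mod 3: 2·t ≡ 1 (mod 3).
    The inverse of 2 mod 3 is 2 (since 2·2 = 4 = 1·3 + 1), so t ≡ 2·1 = 2 ≡ 2 (mod 3).
    Then x = 48 + 143·2 = 334, valid modulo lcm(143, 3) = 429: x ≡ 334 (mod 429).
  Combine with x ≡ 0 (mod 17); new modulus lcm = 7293.
    Write x = 334 + 429·t and substitute into x ≡ 0 (mod 17): 429·t ≡ 0 − 334 = -334 (mod 17).
    Reduce coefficients mod 17: 4·t ≡ 6 (mod 17).
    The inverse of 4 mod 17 is 13 (since 4·13 = 52 = 3·17 + 1), so t ≡ 13·6 = 78 ≡ 10 (mod 17).
    Then x = 334 + 429·10 = 4624, valid modulo lcm(429, 17) = 7293: x ≡ 4624 (mod 7293).
Verify against each original: 4624 mod 11 = 4, 4624 mod 13 = 9, 4624 mod 3 = 1, 4624 mod 17 = 0.

x ≡ 4624 (mod 7293).


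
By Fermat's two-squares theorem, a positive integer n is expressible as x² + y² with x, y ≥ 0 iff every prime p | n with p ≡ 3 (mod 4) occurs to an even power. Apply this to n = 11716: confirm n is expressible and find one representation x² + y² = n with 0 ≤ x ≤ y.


Step 1: Factor n = 11716 = 2^2 · 29 · 101.
Step 2: Check the mod-4 condition on each prime factor: 2 = 2 (special); 29 ≡ 1 (mod 4), exponent 1; 101 ≡ 1 (mod 4), exponent 1.
All primes ≡ 3 (mod 4) appear to even exponent (or don't appear), so by the two-squares theorem n IS expressible as a sum of two squares.
Step 3: Build a representation. Group n = k² · m with k = 2 and m = 29 · 101 = 2929 (a product of primes ≡ 1 (mod 4)); a representation of m scales to one of n via (k·x)² + (k·y)² = k²(x² + y²). Each prime p ≡ 1 (mod 4) is itself a sum of two squares; find a² by testing p − a² for a perfect square:
  29: 29 − 1² = 28, 29 − 2² = 25 = 5² ⇒ 29 = 2² + 5².
  101: 101 − 1² = 100 = 10² ⇒ 101 = 1² + 10².
  Combine using the Brahmagupta–Fibonacci identity (a² + b²)(c² + d²) = (ac − bd)² + (ad + bc)² = (ac + bd)² + (ad − bc)²:
  29 · 101 = 2929: from (2² + 5²)(1² + 10²), take (2·1 − 5·10, 2·10 + 5·1) = (2 − 50, 20 + 5) = (-48, 25); dropping signs (only squares matter) gives (48, 25); check 48² + 25² = 2304 + 625 = 2929 ✓.
  Scale by k = 2: (2·48, 2·25) = (96, 50).
Step 4: Order so x ≤ y and verify: 50² + 96² = 2500 + 9216 = 11716 = n. ✓

n = 11716 = 50² + 96² (one valid representation with x ≤ y).


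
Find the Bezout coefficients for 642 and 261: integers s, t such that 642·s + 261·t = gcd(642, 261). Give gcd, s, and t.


Euclidean algorithm on (642, 261) — divide until remainder is 0:
  642 = 2 · 261 + 120
  261 = 2 · 120 + 21
  120 = 5 · 21 + 15
  21 = 1 · 15 + 6
  15 = 2 · 6 + 3
  6 = 2 · 3 + 0
gcd(642, 261) = 3.
Track Bezout coefficients alongside the remainders: start with r₀ = 642 = a·1 + b·0 (s = 1, t = 0) and r₁ = 261 = a·0 + b·1 (s = 0, t = 1); each new remainder r_{k+1} = r_{k-1} − q_k·r_k inherits s_{k+1} = s_{k-1} − q_k·s_k, t_{k+1} = t_{k-1} − q_k·t_k, so r_k = a·s_k + b·t_k at every step:
  q = 2: r = 120, s = 1 − 2·0 = 1, t = 0 − 2·1 = -2  (check: 642·1 + 261·(-2) = 120)
  q = 2: r = 21, s = 0 − 2·1 = -2, t = 1 − 2·(-2) = 5  (check: 642·(-2) + 261·5 = 21)
  q = 5: r = 15, s = 1 − 5·(-2) = 11, t = -2 − 5·5 = -27  (check: 642·11 + 261·(-27) = 15)
  q = 1: r = 6, s = -2 − 1·11 = -13, t = 5 − 1·(-27) = 32  (check: 642·(-13) + 261·32 = 6)
  q = 2: r = 3, s = 11 − 2·(-13) = 37, t = -27 − 2·32 = -91  (check: 642·37 + 261·(-91) = 3)
The row with r = 3 (the gcd) gives the Bezout coefficients s = 37, t = -91.
Result: 642 · (37) + 261 · (-91) = 3.

gcd(642, 261) = 3; s = 37, t = -91 (check: 642·37 + 261·(-91) = 3).


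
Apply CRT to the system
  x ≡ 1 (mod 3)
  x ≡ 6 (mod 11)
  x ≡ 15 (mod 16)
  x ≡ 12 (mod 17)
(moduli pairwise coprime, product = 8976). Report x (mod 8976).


Product of moduli M = 3 · 11 · 16 · 17 = 8976.
Merge one congruence at a time:
  Start: x ≡ 1 (mod 3).
  Combine with x ≡ 6 (mod 11); new modulus lcm = 33.
    Write x = 1 + 3·t and substitute into x ≡ 6 (mod 11): 3·t ≡ 6 − 1 = 5 (mod 11).
    The inverse of 3 mod 11 is 4 (since 3·4 = 12 = 1·11 + 1), so t ≡ 4·5 = 20 ≡ 9 (mod 11).
    Then x = 1 + 3·9 = 28, valid modulo lcm(3, 11) = 33: x ≡ 28 (mod 33).
  Combine with x ≡ 15 (mod 16); new modulus lcm = 528.
    Write x = 28 + 33·t and substitute into x ≡ 15 (mod 16): 33·t ≡ 15 − 28 = -13 (mod 16).
    Reduce coefficients mod 16: 1·t ≡ 3 (mod 16).
    So t ≡ 3 (mod 16).
    Then x = 28 + 33·3 = 127, valid modulo lcm(33, 16) = 528: x ≡ 127 (mod 528).
  Combine with x ≡ 12 (mod 17); new modulus lcm = 8976.
    Write x = 127 + 528·t and substitute into x ≡ 12 (mod 17): 528·t ≡ 12 − 127 = -115 (mod 17).
    Reduce coefficients mod 17: 1·t ≡ 4 (mod 17).
    So t ≡ 4 (mod 17).
    Then x = 127 + 528·4 = 2239, valid modulo lcm(528, 17) = 8976: x ≡ 2239 (mod 8976).
Verify against each original: 2239 mod 3 = 1, 2239 mod 11 = 6, 2239 mod 16 = 15, 2239 mod 17 = 12.

x ≡ 2239 (mod 8976).


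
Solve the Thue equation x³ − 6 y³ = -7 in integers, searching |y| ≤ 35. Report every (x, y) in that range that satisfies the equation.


The equation is x³ - 6y³ = -7. For fixed y, x³ = 6·y³ − 7, so a solution requires the RHS to be a perfect cube.
Strategy: iterate y from -35 to 35, compute RHS = 6·y³ − 7, and check whether it is a (positive or negative) perfect cube.
Check small values of y:
  y = 0: RHS = -7 is not a perfect cube.
  y = 1: RHS = -1 = (-1)³ ⇒ x = -1 works.
  y = -1: RHS = -13 is not a perfect cube.
  y = 2: RHS = 41 is not a perfect cube.
  y = -2: RHS = -55 is not a perfect cube.
  y = 3: RHS = 155 is not a perfect cube.
  y = -3: RHS = -169 is not a perfect cube.
Continuing the search up to |y| = 35 finds no further solutions beyond those listed.
Collected solutions: (-1, 1).

Solutions (with |y| ≤ 35): (-1, 1).


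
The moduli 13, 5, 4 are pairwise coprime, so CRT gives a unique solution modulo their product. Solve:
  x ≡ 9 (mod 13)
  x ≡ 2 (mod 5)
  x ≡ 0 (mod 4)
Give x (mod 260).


Moduli 13, 5, 4 are pairwise coprime; by CRT there is a unique solution modulo M = 13 · 5 · 4 = 260.
Solve pairwise, accumulating the modulus:
  Start with x ≡ 9 (mod 13).
  Combine with x ≡ 2 (mod 5): since gcd(13, 5) = 1, we get a unique residue mod 65.
    Write x = 9 + 13·t and substitute into x ≡ 2 (mod 5): 13·t ≡ 2 − 9 = -7 (mod 5).
    Reduce coefficients mod 5: 3·t ≡ 3 (mod 5).
    The inverse of 3 mod 5 is 2 (since 3·2 = 6 = 1·5 + 1), so t ≡ 2·3 = 6 ≡ 1 (mod 5).
    Then x = 9 + 13·1 = 22, valid modulo lcm(13, 5) = 65: x ≡ 22 (mod 65).
  Combine with x ≡ 0 (mod 4): since gcd(65, 4) = 1, we get a unique residue mod 260.
    Write x = 22 + 65·t and substitute into x ≡ 0 (mod 4): 65·t ≡ 0 − 22 = -22 (mod 4).
    Reduce coefficients mod 4: 1·t ≡ 2 (mod 4).
    So t ≡ 2 (mod 4).
    Then x = 22 + 65·2 = 152, valid modulo lcm(65, 4) = 260: x ≡ 152 (mod 260).
Verify: 152 mod 13 = 9 ✓, 152 mod 5 = 2 ✓, 152 mod 4 = 0 ✓.

x ≡ 152 (mod 260).


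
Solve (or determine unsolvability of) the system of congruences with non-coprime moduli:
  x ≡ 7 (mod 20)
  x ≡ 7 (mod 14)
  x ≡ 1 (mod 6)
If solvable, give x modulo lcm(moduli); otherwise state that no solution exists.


Moduli 20, 14, 6 are not pairwise coprime, so CRT works modulo lcm(m_i) when all pairwise compatibility conditions hold.
Pairwise compatibility: gcd(m_i, m_j) must divide a_i - a_j for every pair.
Merge one congruence at a time:
  Start: x ≡ 7 (mod 20).
  Combine with x ≡ 7 (mod 14): gcd(20, 14) = 2; 7 - 7 = 0, which IS divisible by 2, so compatible.
    Write x = 7 + 20·t and substitute into x ≡ 7 (mod 14): 20·t ≡ 7 − 7 = 0 (mod 14).
    Divide the congruence (and modulus) by g = 2: 10·t ≡ 0 (mod 7).
    Reduce coefficients mod 7: 3·t ≡ 0 (mod 7).
    The inverse of 3 mod 7 is 5 (since 3·5 = 15 = 2·7 + 1), so t ≡ 5·0 = 0 ≡ 0 (mod 7).
    Then x = 7 + 20·0 = 7, valid modulo lcm(20, 14) = 140: x ≡ 7 (mod 140).
  Combine with x ≡ 1 (mod 6): gcd(140, 6) = 2; 1 - 7 = -6, which IS divisible by 2, so compatible.
    Write x = 7 + 140·t and substitute into x ≡ 1 (mod 6): 140·t ≡ 1 − 7 = -6 (mod 6).
    Divide the congruence (and modulus) by g = 2: 70·t ≡ -3 (mod 3).
    Reduce coefficients mod 3: 1·t ≡ 0 (mod 3).
    So t ≡ 0 (mod 3).
    Then x = 7 + 140·0 = 7, valid modulo lcm(140, 6) = 420: x ≡ 7 (mod 420).
Verify: 7 mod 20 = 7, 7 mod 14 = 7, 7 mod 6 = 1.

x ≡ 7 (mod 420).


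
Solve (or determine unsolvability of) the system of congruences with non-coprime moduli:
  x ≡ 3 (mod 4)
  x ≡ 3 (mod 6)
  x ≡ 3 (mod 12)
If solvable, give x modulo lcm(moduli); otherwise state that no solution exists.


Moduli 4, 6, 12 are not pairwise coprime, so CRT works modulo lcm(m_i) when all pairwise compatibility conditions hold.
Pairwise compatibility: gcd(m_i, m_j) must divide a_i - a_j for every pair.
Merge one congruence at a time:
  Start: x ≡ 3 (mod 4).
  Combine with x ≡ 3 (mod 6): gcd(4, 6) = 2; 3 - 3 = 0, which IS divisible by 2, so compatible.
    Write x = 3 + 4·t and substitute into x ≡ 3 (mod 6): 4·t ≡ 3 − 3 = 0 (mod 6).
    Divide the congruence (and modulus) by g = 2: 2·t ≡ 0 (mod 3).
    The inverse of 2 mod 3 is 2 (since 2·2 = 4 = 1·3 + 1), so t ≡ 2·0 = 0 ≡ 0 (mod 3).
    Then x = 3 + 4·0 = 3, valid modulo lcm(4, 6) = 12: x ≡ 3 (mod 12).
  Combine with x ≡ 3 (mod 12): gcd(12, 12) = 12; 3 - 3 = 0, which IS divisible by 12, so compatible.
    Write x = 3 + 12·t and substitute into x ≡ 3 (mod 12): 12·t ≡ 3 − 3 = 0 (mod 12).
    Divide the congruence (and modulus) by g = 12: 1·t ≡ 0 (mod 1).
    Modulo 1 every t works; take t = 0.
    Then x = 3 + 12·0 = 3, valid modulo lcm(12, 12) = 12: x ≡ 3 (mod 12).
Verify: 3 mod 4 = 3, 3 mod 6 = 3, 3 mod 12 = 3.

x ≡ 3 (mod 12).


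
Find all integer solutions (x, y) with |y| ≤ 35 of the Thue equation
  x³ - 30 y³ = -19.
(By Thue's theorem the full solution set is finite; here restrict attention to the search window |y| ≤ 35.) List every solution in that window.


The equation is x³ - 30y³ = -19. For fixed y, x³ = 30·y³ − 19, so a solution requires the RHS to be a perfect cube.
Strategy: iterate y from -35 to 35, compute RHS = 30·y³ − 19, and check whether it is a (positive or negative) perfect cube.
Check small values of y:
  y = 0: RHS = -19 is not a perfect cube.
  y = 1: RHS = 11 is not a perfect cube.
  y = -1: RHS = -49 is not a perfect cube.
  y = 2: RHS = 221 is not a perfect cube.
  y = -2: RHS = -259 is not a perfect cube.
  y = 3: RHS = 791 is not a perfect cube.
  y = -3: RHS = -829 is not a perfect cube.
Continuing the search up to |y| = 35 finds no solutions either.
No (x, y) in the scanned range satisfies the equation.

No integer solutions with |y| ≤ 35.


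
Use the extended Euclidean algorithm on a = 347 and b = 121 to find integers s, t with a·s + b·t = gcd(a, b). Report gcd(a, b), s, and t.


Euclidean algorithm on (347, 121) — divide until remainder is 0:
  347 = 2 · 121 + 105
  121 = 1 · 105 + 16
  105 = 6 · 16 + 9
  16 = 1 · 9 + 7
  9 = 1 · 7 + 2
  7 = 3 · 2 + 1
  2 = 2 · 1 + 0
gcd(347, 121) = 1.
Track Bezout coefficients alongside the remainders: start with r₀ = 347 = a·1 + b·0 (s = 1, t = 0) and r₁ = 121 = a·0 + b·1 (s = 0, t = 1); each new remainder r_{k+1} = r_{k-1} − q_k·r_k inherits s_{k+1} = s_{k-1} − q_k·s_k, t_{k+1} = t_{k-1} − q_k·t_k, so r_k = a·s_k + b·t_k at every step:
  q = 2: r = 105, s = 1 − 2·0 = 1, t = 0 − 2·1 = -2  (check: 347·1 + 121·(-2) = 105)
  q = 1: r = 16, s = 0 − 1·1 = -1, t = 1 − 1·(-2) = 3  (check: 347·(-1) + 121·3 = 16)
  q = 6: r = 9, s = 1 − 6·(-1) = 7, t = -2 − 6·3 = -20  (check: 347·7 + 121·(-20) = 9)
  q = 1: r = 7, s = -1 − 1·7 = -8, t = 3 − 1·(-20) = 23  (check: 347·(-8) + 121·23 = 7)
  q = 1: r = 2, s = 7 − 1·(-8) = 15, t = -20 − 1·23 = -43  (check: 347·15 + 121·(-43) = 2)
  q = 3: r = 1, s = -8 − 3·15 = -53, t = 23 − 3·(-43) = 152  (check: 347·(-53) + 121·152 = 1)
The row with r = 1 (the gcd) gives the Bezout coefficients s = -53, t = 152.
Result: 347 · (-53) + 121 · (152) = 1.

gcd(347, 121) = 1; s = -53, t = 152 (check: 347·(-53) + 121·152 = 1).
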